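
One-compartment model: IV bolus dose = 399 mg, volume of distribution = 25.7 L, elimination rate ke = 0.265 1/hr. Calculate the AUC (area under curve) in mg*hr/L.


C0 = Dose/Vd = 399/25.7 = 15.5253 mg/L
AUC = C0/ke = 15.5253/0.265
AUC = 58.59 mg*hr/L


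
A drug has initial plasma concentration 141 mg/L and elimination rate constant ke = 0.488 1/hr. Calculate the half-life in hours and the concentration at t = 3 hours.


t_half = ln(2) / ke = 0.693147 / 0.488 = 1.42 hr
C(t) = C0 * exp(-ke*t) = 141 * exp(-0.488*3)
C(3) = 32.61 mg/L


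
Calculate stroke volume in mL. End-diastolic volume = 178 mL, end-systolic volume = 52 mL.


SV = EDV - ESV
SV = 178 - 52
SV = 126 mL


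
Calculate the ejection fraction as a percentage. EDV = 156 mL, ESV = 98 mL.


SV = EDV - ESV = 156 - 98 = 58 mL
EF = SV/EDV * 100 = 58/156 * 100
EF = 37.18%


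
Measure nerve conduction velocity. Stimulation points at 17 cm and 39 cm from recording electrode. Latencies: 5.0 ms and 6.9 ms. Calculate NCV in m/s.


Distance = (39 - 17) / 100 = 0.22 m
dt = (6.9 - 5.0) / 1000 = 0.0019 s
NCV = dist / dt = 115.8 m/s


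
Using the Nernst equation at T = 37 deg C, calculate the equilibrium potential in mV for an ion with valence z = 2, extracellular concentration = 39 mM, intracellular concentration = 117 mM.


E = (RT/(zF)) * ln(C_out/C_in)
T = 37 + 273.15 = 310.15 K
E = (8.314 * 310.15 / (2 * 96485)) * ln(39/117)
E = -14.68 mV


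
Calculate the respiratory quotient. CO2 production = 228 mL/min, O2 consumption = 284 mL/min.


RQ = VCO2 / VO2
RQ = 228 / 284
RQ = 0.8028


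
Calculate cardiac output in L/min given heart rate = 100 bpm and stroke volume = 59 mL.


CO = HR * SV
CO = 100 * 59 / 1000
CO = 5.9 L/min


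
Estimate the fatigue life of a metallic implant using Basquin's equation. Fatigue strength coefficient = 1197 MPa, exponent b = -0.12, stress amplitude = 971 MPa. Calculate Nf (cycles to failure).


sigma_a = sigma_f' * (2Nf)^b
2Nf = (sigma_a/sigma_f')^(1/b)
2Nf = (971/1197)^(1/-0.12)
2Nf = 5.7186169
Nf = 2.859


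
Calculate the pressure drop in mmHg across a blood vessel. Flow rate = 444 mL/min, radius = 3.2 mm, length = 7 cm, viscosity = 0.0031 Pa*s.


dP = 8*mu*L*Q / (pi*r^4)
Q = 444 mL/min = 7.4e-06 m^3/s
dP = 38.997 Pa = 38.997 / 133.322 mmHg = 0.2925 mmHg


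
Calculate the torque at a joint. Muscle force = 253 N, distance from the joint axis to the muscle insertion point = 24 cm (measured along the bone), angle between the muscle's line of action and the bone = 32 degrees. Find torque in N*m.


Torque = F * d * sin(theta)   (moment arm = d*sin(theta))
d = 24 cm = 0.24 m
Torque = 253 * 0.24 * sin(32)
Torque = 32.18 N*m


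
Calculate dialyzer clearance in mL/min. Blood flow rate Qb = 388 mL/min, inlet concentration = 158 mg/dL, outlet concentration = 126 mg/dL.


K = Qb * (Cb_in - Cb_out) / Cb_in
K = 388 * (158 - 126) / 158
K = 78.58 mL/min


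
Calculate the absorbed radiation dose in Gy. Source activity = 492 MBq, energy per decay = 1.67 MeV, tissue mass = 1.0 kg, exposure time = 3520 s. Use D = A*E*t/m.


A = 492 MBq = 4.9200e+08 Bq
E = 1.67 MeV = 2.67534e-13 J
D = A*E*t/m = 4.9200e+08*2.67534e-13*3520/1.0
D = 0.4633 Gy


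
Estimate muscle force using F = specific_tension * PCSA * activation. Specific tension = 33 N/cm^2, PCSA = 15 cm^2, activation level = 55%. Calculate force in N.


F = sigma * PCSA * activation
F = 33 * 15 * 0.55
F = 272.2 N


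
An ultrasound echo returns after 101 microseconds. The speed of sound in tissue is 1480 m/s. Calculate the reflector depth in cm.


depth = c * t / 2
t = 101 us = 1.0100e-04 s
depth = 1480 * 1.0100e-04 / 2
depth = 0.07474 m = 7.474 cm


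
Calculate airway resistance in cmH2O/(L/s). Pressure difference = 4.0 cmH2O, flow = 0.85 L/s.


R = dP / flow
R = 4.0 / 0.85
R = 4.706 cmH2O/(L/s)


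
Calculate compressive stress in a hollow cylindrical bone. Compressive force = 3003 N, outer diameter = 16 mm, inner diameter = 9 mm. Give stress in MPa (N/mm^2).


A = pi*(r_o^2 - r_i^2)
r_o = 8 mm, r_i = 4.5 mm
A = 137.445 mm^2
sigma = F/A = 3003 / 137.445
sigma = 21.85 MPa


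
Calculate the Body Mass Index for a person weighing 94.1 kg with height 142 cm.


BMI = weight / height^2
height = 142 cm = 1.42 m
BMI = 94.1 / 1.42^2
BMI = 46.67 kg/m^2


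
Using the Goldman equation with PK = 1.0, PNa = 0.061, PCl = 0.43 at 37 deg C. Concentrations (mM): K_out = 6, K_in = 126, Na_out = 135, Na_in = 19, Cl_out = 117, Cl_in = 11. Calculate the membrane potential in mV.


Vm = (RT/F)*ln((PK*Ko + PNa*Nao + PCl*Cli)/(PK*Ki + PNa*Nai + PCl*Clo))
Numer = 18.965, Denom = 177.469
Vm = -59.76 mV


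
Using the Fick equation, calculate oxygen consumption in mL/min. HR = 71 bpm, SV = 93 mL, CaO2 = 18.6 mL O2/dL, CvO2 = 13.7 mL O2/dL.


CO = HR*SV = 71*93/1000 = 6.603 L/min
a-v O2 diff = 18.6 - 13.7 = 4.9 mL/dL
VO2 = CO * (CaO2-CvO2) * 10 dL/L
VO2 = 6.603 * 4.9 * 10
VO2 = 323.5 mL/min


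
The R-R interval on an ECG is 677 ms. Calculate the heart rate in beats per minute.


HR = 60 / RR_interval(s)
RR = 677 ms = 0.677 s
HR = 60 / 0.677 = 88.63 bpm


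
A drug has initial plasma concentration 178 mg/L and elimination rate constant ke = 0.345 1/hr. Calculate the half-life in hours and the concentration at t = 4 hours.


t_half = ln(2) / ke = 0.693147 / 0.345 = 2.009 hr
C(t) = C0 * exp(-ke*t) = 178 * exp(-0.345*4)
C(4) = 44.78 mg/L


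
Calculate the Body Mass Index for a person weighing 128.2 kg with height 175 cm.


BMI = weight / height^2
height = 175 cm = 1.75 m
BMI = 128.2 / 1.75^2
BMI = 41.86 kg/m^2


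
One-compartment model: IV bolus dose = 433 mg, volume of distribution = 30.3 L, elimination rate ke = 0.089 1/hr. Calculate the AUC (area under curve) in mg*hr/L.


C0 = Dose/Vd = 433/30.3 = 14.2904 mg/L
AUC = C0/ke = 14.2904/0.089
AUC = 160.6 mg*hr/L


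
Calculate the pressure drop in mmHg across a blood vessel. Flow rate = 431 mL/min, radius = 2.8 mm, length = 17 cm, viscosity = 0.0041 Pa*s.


dP = 8*mu*L*Q / (pi*r^4)
Q = 431 mL/min = 7.18333e-06 m^3/s
dP = 207.428 Pa = 207.428 / 133.322 mmHg = 1.556 mmHg


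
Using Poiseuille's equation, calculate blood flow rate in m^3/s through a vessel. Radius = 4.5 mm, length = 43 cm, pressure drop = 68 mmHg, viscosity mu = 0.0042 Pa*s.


Q = pi*r^4*dP / (8*mu*L)
r = 0.0045 m, L = 0.43 m
dP = 68 mmHg = 9065.896 Pa
Q = 8.0836e-04 m^3/s


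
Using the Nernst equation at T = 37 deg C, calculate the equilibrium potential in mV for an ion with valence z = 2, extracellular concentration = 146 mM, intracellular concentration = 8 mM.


E = (RT/(zF)) * ln(C_out/C_in)
T = 37 + 273.15 = 310.15 K
E = (8.314 * 310.15 / (2 * 96485)) * ln(146/8)
E = 38.81 mV


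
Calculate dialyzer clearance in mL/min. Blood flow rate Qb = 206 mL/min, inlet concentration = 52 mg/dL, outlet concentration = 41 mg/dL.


K = Qb * (Cb_in - Cb_out) / Cb_in
K = 206 * (52 - 41) / 52
K = 43.58 mL/min


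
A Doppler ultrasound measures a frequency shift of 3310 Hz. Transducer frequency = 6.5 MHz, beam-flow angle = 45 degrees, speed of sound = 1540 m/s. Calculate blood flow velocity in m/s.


v = fd * c / (2 * f0 * cos(theta))
v = 3310 * 1540 / (2 * 6.5000e+06 * cos(45))
v = 0.5545 m/s


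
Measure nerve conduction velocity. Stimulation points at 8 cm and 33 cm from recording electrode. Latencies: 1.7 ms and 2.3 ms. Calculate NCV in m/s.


Distance = (33 - 8) / 100 = 0.25 m
dt = (2.3 - 1.7) / 1000 = 6.0000e-04 s
NCV = dist / dt = 416.7 m/s


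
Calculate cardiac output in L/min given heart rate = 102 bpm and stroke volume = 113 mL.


CO = HR * SV
CO = 102 * 113 / 1000
CO = 11.53 L/min


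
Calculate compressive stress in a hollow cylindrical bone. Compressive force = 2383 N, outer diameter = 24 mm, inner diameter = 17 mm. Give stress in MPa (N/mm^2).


A = pi*(r_o^2 - r_i^2)
r_o = 12 mm, r_i = 8.5 mm
A = 225.409 mm^2
sigma = F/A = 2383 / 225.409
sigma = 10.57 MPa


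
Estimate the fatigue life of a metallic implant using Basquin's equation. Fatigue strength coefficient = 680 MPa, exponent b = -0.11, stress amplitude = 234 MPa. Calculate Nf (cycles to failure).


sigma_a = sigma_f' * (2Nf)^b
2Nf = (sigma_a/sigma_f')^(1/b)
2Nf = (234/680)^(1/-0.11)
2Nf = 16283.773
Nf = 8142


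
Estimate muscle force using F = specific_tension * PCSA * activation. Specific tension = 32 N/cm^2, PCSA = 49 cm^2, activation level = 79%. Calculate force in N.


F = sigma * PCSA * activation
F = 32 * 49 * 0.79
F = 1239 N


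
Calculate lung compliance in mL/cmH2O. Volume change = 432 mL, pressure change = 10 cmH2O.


C = dV / dP
C = 432 / 10
C = 43.2 mL/cmH2O


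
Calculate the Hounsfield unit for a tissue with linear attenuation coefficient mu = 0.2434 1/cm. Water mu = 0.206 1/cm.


HU = ((mu_tissue - mu_water) / mu_water) * 1000
HU = ((0.2434 - 0.206) / 0.206) * 1000
HU = 181.6


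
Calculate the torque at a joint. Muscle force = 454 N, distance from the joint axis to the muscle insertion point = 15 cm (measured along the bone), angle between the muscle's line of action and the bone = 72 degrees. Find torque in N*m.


Torque = F * d * sin(theta)   (moment arm = d*sin(theta))
d = 15 cm = 0.15 m
Torque = 454 * 0.15 * sin(72)
Torque = 64.77 N*m


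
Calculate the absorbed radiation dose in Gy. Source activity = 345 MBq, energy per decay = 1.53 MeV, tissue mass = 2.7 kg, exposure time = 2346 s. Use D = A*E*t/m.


A = 345 MBq = 3.4500e+08 Bq
E = 1.53 MeV = 2.45106e-13 J
D = A*E*t/m = 3.4500e+08*2.45106e-13*2346/2.7
D = 0.07347 Gy


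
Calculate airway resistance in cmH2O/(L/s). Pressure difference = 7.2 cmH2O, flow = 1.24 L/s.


R = dP / flow
R = 7.2 / 1.24
R = 5.806 cmH2O/(L/s)


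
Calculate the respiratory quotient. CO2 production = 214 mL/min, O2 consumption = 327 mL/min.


RQ = VCO2 / VO2
RQ = 214 / 327
RQ = 0.6544


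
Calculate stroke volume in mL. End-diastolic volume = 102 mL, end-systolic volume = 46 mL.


SV = EDV - ESV
SV = 102 - 46
SV = 56 mL


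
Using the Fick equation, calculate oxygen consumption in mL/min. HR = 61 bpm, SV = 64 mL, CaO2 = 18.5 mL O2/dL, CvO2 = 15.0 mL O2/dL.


CO = HR*SV = 61*64/1000 = 3.904 L/min
a-v O2 diff = 18.5 - 15.0 = 3.5 mL/dL
VO2 = CO * (CaO2-CvO2) * 10 dL/L
VO2 = 3.904 * 3.5 * 10
VO2 = 136.6 mL/min


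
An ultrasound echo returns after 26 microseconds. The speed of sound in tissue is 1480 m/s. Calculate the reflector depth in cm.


depth = c * t / 2
t = 26 us = 2.6000e-05 s
depth = 1480 * 2.6000e-05 / 2
depth = 0.01924 m = 1.924 cm


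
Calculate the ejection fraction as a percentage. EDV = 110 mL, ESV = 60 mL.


SV = EDV - ESV = 110 - 60 = 50 mL
EF = SV/EDV * 100 = 50/110 * 100
EF = 45.45%


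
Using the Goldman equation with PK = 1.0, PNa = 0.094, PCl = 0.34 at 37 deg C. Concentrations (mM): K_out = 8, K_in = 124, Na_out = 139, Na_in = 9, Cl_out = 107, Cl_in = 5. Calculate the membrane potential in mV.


Vm = (RT/F)*ln((PK*Ko + PNa*Nao + PCl*Cli)/(PK*Ki + PNa*Nai + PCl*Clo))
Numer = 22.766, Denom = 161.226
Vm = -52.32 mV


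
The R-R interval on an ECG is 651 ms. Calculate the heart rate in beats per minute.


HR = 60 / RR_interval(s)
RR = 651 ms = 0.651 s
HR = 60 / 0.651 = 92.17 bpm


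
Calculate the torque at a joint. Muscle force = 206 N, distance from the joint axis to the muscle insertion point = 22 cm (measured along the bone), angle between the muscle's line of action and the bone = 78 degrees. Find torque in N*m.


Torque = F * d * sin(theta)   (moment arm = d*sin(theta))
d = 22 cm = 0.22 m
Torque = 206 * 0.22 * sin(78)
Torque = 44.33 N*m


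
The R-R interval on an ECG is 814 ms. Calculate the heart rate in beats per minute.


HR = 60 / RR_interval(s)
RR = 814 ms = 0.814 s
HR = 60 / 0.814 = 73.71 bpm


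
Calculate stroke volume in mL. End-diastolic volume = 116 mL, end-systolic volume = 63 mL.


SV = EDV - ESV
SV = 116 - 63
SV = 53 mL


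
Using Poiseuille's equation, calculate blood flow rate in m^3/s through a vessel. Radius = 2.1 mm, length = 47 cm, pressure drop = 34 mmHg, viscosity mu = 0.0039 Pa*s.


Q = pi*r^4*dP / (8*mu*L)
r = 0.0021 m, L = 0.47 m
dP = 34 mmHg = 4532.948 Pa
Q = 1.8887e-05 m^3/s


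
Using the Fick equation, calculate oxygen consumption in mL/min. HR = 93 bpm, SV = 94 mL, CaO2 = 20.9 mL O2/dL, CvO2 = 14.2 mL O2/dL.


CO = HR*SV = 93*94/1000 = 8.742 L/min
a-v O2 diff = 20.9 - 14.2 = 6.7 mL/dL
VO2 = CO * (CaO2-CvO2) * 10 dL/L
VO2 = 8.742 * 6.7 * 10
VO2 = 585.7 mL/min


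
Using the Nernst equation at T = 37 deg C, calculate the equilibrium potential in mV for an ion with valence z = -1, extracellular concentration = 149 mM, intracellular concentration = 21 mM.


E = (RT/(zF)) * ln(C_out/C_in)
T = 37 + 273.15 = 310.15 K
E = (8.314 * 310.15 / (-1 * 96485)) * ln(149/21)
E = -52.37 mV


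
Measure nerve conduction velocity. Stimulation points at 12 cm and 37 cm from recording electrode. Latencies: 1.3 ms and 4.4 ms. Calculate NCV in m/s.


Distance = (37 - 12) / 100 = 0.25 m
dt = (4.4 - 1.3) / 1000 = 0.0031 s
NCV = dist / dt = 80.65 m/s


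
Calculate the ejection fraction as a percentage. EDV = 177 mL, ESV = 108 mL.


SV = EDV - ESV = 177 - 108 = 69 mL
EF = SV/EDV * 100 = 69/177 * 100
EF = 38.98%


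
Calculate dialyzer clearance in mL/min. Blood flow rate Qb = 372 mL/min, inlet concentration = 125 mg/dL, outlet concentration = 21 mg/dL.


K = Qb * (Cb_in - Cb_out) / Cb_in
K = 372 * (125 - 21) / 125
K = 309.5 mL/min


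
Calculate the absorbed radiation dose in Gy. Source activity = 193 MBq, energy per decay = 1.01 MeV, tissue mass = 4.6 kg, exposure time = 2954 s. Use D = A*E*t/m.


A = 193 MBq = 1.9300e+08 Bq
E = 1.01 MeV = 1.61802e-13 J
D = A*E*t/m = 1.9300e+08*1.61802e-13*2954/4.6
D = 0.02005 Gy


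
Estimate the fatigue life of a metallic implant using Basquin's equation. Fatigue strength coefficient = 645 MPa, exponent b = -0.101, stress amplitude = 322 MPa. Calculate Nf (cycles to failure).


sigma_a = sigma_f' * (2Nf)^b
2Nf = (sigma_a/sigma_f')^(1/b)
2Nf = (322/645)^(1/-0.101)
2Nf = 970.8827
Nf = 485.4


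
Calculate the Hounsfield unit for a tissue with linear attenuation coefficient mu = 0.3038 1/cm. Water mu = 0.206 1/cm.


HU = ((mu_tissue - mu_water) / mu_water) * 1000
HU = ((0.3038 - 0.206) / 0.206) * 1000
HU = 474.8


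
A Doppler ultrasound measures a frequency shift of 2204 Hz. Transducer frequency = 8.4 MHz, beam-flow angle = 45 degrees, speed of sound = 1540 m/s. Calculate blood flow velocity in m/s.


v = fd * c / (2 * f0 * cos(theta))
v = 2204 * 1540 / (2 * 8.4000e+06 * cos(45))
v = 0.2857 m/s


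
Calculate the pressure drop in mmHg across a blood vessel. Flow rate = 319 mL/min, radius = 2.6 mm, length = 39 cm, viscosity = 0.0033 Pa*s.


dP = 8*mu*L*Q / (pi*r^4)
Q = 319 mL/min = 5.31667e-06 m^3/s
dP = 381.298 Pa = 381.298 / 133.322 mmHg = 2.86 mmHg


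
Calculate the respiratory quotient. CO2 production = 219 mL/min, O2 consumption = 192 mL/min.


RQ = VCO2 / VO2
RQ = 219 / 192
RQ = 1.141


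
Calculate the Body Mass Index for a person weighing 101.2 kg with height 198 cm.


BMI = weight / height^2
height = 198 cm = 1.98 m
BMI = 101.2 / 1.98^2
BMI = 25.81 kg/m^2


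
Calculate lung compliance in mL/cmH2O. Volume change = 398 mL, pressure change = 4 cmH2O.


C = dV / dP
C = 398 / 4
C = 99.5 mL/cmH2O


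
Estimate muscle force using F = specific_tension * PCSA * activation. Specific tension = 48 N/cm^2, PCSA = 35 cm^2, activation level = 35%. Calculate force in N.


F = sigma * PCSA * activation
F = 48 * 35 * 0.35
F = 588 N


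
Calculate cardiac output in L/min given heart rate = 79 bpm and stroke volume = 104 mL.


CO = HR * SV
CO = 79 * 104 / 1000
CO = 8.216 L/min


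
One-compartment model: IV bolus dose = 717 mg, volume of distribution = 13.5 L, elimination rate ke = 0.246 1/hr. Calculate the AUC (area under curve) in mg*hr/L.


C0 = Dose/Vd = 717/13.5 = 53.1111 mg/L
AUC = C0/ke = 53.1111/0.246
AUC = 215.9 mg*hr/L


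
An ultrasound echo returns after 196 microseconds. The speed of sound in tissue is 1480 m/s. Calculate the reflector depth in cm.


depth = c * t / 2
t = 196 us = 1.9600e-04 s
depth = 1480 * 1.9600e-04 / 2
depth = 0.14504 m = 14.504 cm


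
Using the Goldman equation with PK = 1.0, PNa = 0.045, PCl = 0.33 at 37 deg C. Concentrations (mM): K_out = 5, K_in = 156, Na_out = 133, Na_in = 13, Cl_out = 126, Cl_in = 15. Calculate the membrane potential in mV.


Vm = (RT/F)*ln((PK*Ko + PNa*Nao + PCl*Cli)/(PK*Ki + PNa*Nai + PCl*Clo))
Numer = 15.935, Denom = 198.165
Vm = -67.36 mV


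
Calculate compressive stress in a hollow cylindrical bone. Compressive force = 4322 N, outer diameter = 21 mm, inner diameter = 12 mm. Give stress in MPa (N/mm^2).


A = pi*(r_o^2 - r_i^2)
r_o = 10.5 mm, r_i = 6 mm
A = 233.263 mm^2
sigma = F/A = 4322 / 233.263
sigma = 18.53 MPa


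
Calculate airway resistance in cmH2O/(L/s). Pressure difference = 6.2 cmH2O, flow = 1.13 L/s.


R = dP / flow
R = 6.2 / 1.13
R = 5.487 cmH2O/(L/s)


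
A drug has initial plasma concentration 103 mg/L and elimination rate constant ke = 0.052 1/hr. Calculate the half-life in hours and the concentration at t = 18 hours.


t_half = ln(2) / ke = 0.693147 / 0.052 = 13.33 hr
C(t) = C0 * exp(-ke*t) = 103 * exp(-0.052*18)
C(18) = 40.4 mg/L


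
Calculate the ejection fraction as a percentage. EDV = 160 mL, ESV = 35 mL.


SV = EDV - ESV = 160 - 35 = 125 mL
EF = SV/EDV * 100 = 125/160 * 100
EF = 78.12%


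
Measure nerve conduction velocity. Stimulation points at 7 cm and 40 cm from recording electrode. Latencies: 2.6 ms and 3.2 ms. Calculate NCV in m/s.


Distance = (40 - 7) / 100 = 0.33 m
dt = (3.2 - 2.6) / 1000 = 6.0000e-04 s
NCV = dist / dt = 550 m/s


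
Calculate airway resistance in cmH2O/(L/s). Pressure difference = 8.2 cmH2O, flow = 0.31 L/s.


R = dP / flow
R = 8.2 / 0.31
R = 26.45 cmH2O/(L/s)


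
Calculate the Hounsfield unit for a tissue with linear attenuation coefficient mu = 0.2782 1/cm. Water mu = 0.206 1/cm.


HU = ((mu_tissue - mu_water) / mu_water) * 1000
HU = ((0.2782 - 0.206) / 0.206) * 1000
HU = 350.5


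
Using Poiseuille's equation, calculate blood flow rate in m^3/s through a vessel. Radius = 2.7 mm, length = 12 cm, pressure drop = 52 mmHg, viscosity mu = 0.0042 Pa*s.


Q = pi*r^4*dP / (8*mu*L)
r = 0.0027 m, L = 0.12 m
dP = 52 mmHg = 6932.744 Pa
Q = 2.8707e-04 m^3/s


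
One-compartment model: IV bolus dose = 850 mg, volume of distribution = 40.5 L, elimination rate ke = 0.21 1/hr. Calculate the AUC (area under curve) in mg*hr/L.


C0 = Dose/Vd = 850/40.5 = 20.9877 mg/L
AUC = C0/ke = 20.9877/0.21
AUC = 99.94 mg*hr/L


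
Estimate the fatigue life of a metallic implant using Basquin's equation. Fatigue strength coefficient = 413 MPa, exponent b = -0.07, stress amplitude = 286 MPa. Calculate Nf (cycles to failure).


sigma_a = sigma_f' * (2Nf)^b
2Nf = (sigma_a/sigma_f')^(1/b)
2Nf = (286/413)^(1/-0.07)
2Nf = 190.44593
Nf = 95.22


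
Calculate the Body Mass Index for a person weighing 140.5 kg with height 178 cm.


BMI = weight / height^2
height = 178 cm = 1.78 m
BMI = 140.5 / 1.78^2
BMI = 44.34 kg/m^2


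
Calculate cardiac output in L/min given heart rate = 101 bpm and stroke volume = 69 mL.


CO = HR * SV
CO = 101 * 69 / 1000
CO = 6.969 L/min


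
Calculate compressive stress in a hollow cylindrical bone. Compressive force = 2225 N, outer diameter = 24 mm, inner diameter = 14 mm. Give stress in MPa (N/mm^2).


A = pi*(r_o^2 - r_i^2)
r_o = 12 mm, r_i = 7 mm
A = 298.451 mm^2
sigma = F/A = 2225 / 298.451
sigma = 7.455 MPa


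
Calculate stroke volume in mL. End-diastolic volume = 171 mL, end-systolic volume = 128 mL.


SV = EDV - ESV
SV = 171 - 128
SV = 43 mL


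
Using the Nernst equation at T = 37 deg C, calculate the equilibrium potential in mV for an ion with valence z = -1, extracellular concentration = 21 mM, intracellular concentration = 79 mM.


E = (RT/(zF)) * ln(C_out/C_in)
T = 37 + 273.15 = 310.15 K
E = (8.314 * 310.15 / (-1 * 96485)) * ln(21/79)
E = 35.41 mV


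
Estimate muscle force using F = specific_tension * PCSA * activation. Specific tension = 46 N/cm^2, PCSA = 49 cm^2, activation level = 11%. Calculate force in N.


F = sigma * PCSA * activation
F = 46 * 49 * 0.11
F = 247.9 N


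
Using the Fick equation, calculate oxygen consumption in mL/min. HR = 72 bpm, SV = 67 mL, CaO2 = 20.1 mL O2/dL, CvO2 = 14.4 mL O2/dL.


CO = HR*SV = 72*67/1000 = 4.824 L/min
a-v O2 diff = 20.1 - 14.4 = 5.7 mL/dL
VO2 = CO * (CaO2-CvO2) * 10 dL/L
VO2 = 4.824 * 5.7 * 10
VO2 = 275 mL/min


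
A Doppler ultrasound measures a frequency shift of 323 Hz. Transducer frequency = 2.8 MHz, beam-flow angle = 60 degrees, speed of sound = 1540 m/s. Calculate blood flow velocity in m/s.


v = fd * c / (2 * f0 * cos(theta))
v = 323 * 1540 / (2 * 2.8000e+06 * cos(60))
v = 0.1776 m/s


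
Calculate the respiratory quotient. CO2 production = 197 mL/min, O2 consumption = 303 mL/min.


RQ = VCO2 / VO2
RQ = 197 / 303
RQ = 0.6502


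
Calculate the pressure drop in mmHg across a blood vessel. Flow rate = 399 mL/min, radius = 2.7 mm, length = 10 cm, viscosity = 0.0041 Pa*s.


dP = 8*mu*L*Q / (pi*r^4)
Q = 399 mL/min = 6.65e-06 m^3/s
dP = 130.644 Pa = 130.644 / 133.322 mmHg = 0.9799 mmHg


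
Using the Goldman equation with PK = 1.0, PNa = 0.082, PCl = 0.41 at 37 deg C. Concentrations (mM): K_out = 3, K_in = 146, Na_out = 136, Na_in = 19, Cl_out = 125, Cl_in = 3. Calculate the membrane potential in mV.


Vm = (RT/F)*ln((PK*Ko + PNa*Nao + PCl*Cli)/(PK*Ki + PNa*Nai + PCl*Clo))
Numer = 15.382, Denom = 198.808
Vm = -68.39 mV


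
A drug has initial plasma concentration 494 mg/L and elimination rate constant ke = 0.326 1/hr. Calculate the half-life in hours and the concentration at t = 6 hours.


t_half = ln(2) / ke = 0.693147 / 0.326 = 2.126 hr
C(t) = C0 * exp(-ke*t) = 494 * exp(-0.326*6)
C(6) = 69.86 mg/L


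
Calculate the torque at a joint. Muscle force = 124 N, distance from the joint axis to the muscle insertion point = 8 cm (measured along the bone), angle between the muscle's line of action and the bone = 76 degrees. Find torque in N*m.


Torque = F * d * sin(theta)   (moment arm = d*sin(theta))
d = 8 cm = 0.08 m
Torque = 124 * 0.08 * sin(76)
Torque = 9.625 N*m


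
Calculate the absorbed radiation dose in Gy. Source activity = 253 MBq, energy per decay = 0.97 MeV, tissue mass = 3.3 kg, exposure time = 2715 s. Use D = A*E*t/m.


A = 253 MBq = 2.5300e+08 Bq
E = 0.97 MeV = 1.55394e-13 J
D = A*E*t/m = 2.5300e+08*1.55394e-13*2715/3.3
D = 0.03235 Gy


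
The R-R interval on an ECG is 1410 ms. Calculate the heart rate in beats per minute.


HR = 60 / RR_interval(s)
RR = 1410 ms = 1.41 s
HR = 60 / 1.41 = 42.55 bpm


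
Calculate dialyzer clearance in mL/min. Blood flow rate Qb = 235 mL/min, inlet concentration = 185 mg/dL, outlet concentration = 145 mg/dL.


K = Qb * (Cb_in - Cb_out) / Cb_in
K = 235 * (185 - 145) / 185
K = 50.81 mL/min


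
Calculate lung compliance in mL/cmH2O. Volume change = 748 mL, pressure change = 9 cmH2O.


C = dV / dP
C = 748 / 9
C = 83.11 mL/cmH2O


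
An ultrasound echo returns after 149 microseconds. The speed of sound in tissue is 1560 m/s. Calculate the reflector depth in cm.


depth = c * t / 2
t = 149 us = 1.4900e-04 s
depth = 1560 * 1.4900e-04 / 2
depth = 0.11622 m = 11.622 cm


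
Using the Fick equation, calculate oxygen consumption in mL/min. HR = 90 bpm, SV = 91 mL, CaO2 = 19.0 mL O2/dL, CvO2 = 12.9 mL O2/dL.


CO = HR*SV = 90*91/1000 = 8.19 L/min
a-v O2 diff = 19.0 - 12.9 = 6.1 mL/dL
VO2 = CO * (CaO2-CvO2) * 10 dL/L
VO2 = 8.19 * 6.1 * 10
VO2 = 499.6 mL/min


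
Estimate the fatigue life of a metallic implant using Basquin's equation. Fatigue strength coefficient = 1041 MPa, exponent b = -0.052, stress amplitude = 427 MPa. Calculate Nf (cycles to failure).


sigma_a = sigma_f' * (2Nf)^b
2Nf = (sigma_a/sigma_f')^(1/b)
2Nf = (427/1041)^(1/-0.052)
2Nf = 27717063
Nf = 1.3859e+07


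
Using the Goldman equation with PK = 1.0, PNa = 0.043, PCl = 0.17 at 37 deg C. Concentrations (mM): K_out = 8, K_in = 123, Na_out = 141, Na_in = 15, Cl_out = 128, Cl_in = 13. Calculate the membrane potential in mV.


Vm = (RT/F)*ln((PK*Ko + PNa*Nao + PCl*Cli)/(PK*Ki + PNa*Nai + PCl*Clo))
Numer = 16.273, Denom = 145.405
Vm = -58.53 mV


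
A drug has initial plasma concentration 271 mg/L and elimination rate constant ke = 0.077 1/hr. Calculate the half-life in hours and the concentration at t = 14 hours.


t_half = ln(2) / ke = 0.693147 / 0.077 = 9.002 hr
C(t) = C0 * exp(-ke*t) = 271 * exp(-0.077*14)
C(14) = 92.21 mg/L


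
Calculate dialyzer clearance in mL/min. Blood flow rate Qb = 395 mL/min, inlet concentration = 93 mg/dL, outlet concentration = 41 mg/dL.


K = Qb * (Cb_in - Cb_out) / Cb_in
K = 395 * (93 - 41) / 93
K = 220.9 mL/min


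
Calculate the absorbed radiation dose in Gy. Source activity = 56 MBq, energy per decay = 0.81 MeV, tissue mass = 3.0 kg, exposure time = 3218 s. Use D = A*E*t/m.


A = 56 MBq = 5.6000e+07 Bq
E = 0.81 MeV = 1.29762e-13 J
D = A*E*t/m = 5.6000e+07*1.29762e-13*3218/3.0
D = 0.007795 Gy


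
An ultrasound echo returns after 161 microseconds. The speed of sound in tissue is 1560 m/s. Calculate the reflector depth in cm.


depth = c * t / 2
t = 161 us = 1.6100e-04 s
depth = 1560 * 1.6100e-04 / 2
depth = 0.12558 m = 12.558 cm


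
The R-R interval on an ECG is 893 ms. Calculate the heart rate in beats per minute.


HR = 60 / RR_interval(s)
RR = 893 ms = 0.893 s
HR = 60 / 0.893 = 67.19 bpm


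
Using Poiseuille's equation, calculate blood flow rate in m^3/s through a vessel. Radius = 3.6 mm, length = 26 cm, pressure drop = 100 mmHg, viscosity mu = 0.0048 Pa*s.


Q = pi*r^4*dP / (8*mu*L)
r = 0.0036 m, L = 0.26 m
dP = 100 mmHg = 13332.2 Pa
Q = 7.0462e-04 m^3/s


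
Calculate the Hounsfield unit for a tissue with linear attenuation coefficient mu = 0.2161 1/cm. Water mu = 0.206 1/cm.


HU = ((mu_tissue - mu_water) / mu_water) * 1000
HU = ((0.2161 - 0.206) / 0.206) * 1000
HU = 49.03


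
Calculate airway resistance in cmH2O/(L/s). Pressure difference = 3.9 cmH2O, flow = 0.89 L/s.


R = dP / flow
R = 3.9 / 0.89
R = 4.382 cmH2O/(L/s)


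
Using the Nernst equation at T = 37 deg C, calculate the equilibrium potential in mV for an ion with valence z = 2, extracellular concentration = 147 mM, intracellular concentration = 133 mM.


E = (RT/(zF)) * ln(C_out/C_in)
T = 37 + 273.15 = 310.15 K
E = (8.314 * 310.15 / (2 * 96485)) * ln(147/133)
E = 1.337 mV


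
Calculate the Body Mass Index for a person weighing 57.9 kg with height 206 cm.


BMI = weight / height^2
height = 206 cm = 2.06 m
BMI = 57.9 / 2.06^2
BMI = 13.64 kg/m^2


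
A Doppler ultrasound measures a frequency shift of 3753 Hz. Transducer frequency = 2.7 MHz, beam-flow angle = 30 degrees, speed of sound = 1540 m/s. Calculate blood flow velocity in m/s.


v = fd * c / (2 * f0 * cos(theta))
v = 3753 * 1540 / (2 * 2.7000e+06 * cos(30))
v = 1.236 m/s


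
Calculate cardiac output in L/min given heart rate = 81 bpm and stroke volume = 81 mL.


CO = HR * SV
CO = 81 * 81 / 1000
CO = 6.561 L/min


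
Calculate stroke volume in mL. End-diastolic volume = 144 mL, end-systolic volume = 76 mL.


SV = EDV - ESV
SV = 144 - 76
SV = 68 mL


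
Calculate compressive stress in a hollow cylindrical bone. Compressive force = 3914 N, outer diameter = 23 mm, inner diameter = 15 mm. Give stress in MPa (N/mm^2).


A = pi*(r_o^2 - r_i^2)
r_o = 11.5 mm, r_i = 7.5 mm
A = 238.761 mm^2
sigma = F/A = 3914 / 238.761
sigma = 16.39 MPa


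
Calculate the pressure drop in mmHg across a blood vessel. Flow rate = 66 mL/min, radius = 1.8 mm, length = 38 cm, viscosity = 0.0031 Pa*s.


dP = 8*mu*L*Q / (pi*r^4)
Q = 66 mL/min = 1.1e-06 m^3/s
dP = 314.332 Pa = 314.332 / 133.322 mmHg = 2.358 mmHg


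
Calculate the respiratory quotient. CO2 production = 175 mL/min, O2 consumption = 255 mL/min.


RQ = VCO2 / VO2
RQ = 175 / 255
RQ = 0.6863


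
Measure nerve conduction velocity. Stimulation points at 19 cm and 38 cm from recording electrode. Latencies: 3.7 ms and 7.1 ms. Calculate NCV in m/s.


Distance = (38 - 19) / 100 = 0.19 m
dt = (7.1 - 3.7) / 1000 = 0.0034 s
NCV = dist / dt = 55.88 m/s


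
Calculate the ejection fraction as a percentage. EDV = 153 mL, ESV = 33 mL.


SV = EDV - ESV = 153 - 33 = 120 mL
EF = SV/EDV * 100 = 120/153 * 100
EF = 78.43%


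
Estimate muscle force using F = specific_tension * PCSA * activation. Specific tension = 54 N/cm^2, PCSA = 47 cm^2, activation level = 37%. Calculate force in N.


F = sigma * PCSA * activation
F = 54 * 47 * 0.37
F = 939.1 N


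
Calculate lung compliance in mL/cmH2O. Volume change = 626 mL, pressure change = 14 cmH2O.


C = dV / dP
C = 626 / 14
C = 44.71 mL/cmH2O


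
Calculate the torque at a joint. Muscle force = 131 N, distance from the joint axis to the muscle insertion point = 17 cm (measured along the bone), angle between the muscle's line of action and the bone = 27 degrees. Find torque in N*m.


Torque = F * d * sin(theta)   (moment arm = d*sin(theta))
d = 17 cm = 0.17 m
Torque = 131 * 0.17 * sin(27)
Torque = 10.11 N*m


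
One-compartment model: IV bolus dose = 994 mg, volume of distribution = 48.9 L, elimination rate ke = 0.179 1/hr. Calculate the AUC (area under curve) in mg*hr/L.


C0 = Dose/Vd = 994/48.9 = 20.3272 mg/L
AUC = C0/ke = 20.3272/0.179
AUC = 113.6 mg*hr/L


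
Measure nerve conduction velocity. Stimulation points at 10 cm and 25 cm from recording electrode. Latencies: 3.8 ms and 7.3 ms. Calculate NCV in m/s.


Distance = (25 - 10) / 100 = 0.15 m
dt = (7.3 - 3.8) / 1000 = 0.0035 s
NCV = dist / dt = 42.86 m/s


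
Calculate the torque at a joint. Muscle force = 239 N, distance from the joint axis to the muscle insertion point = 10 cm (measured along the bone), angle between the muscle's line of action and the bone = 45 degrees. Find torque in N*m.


Torque = F * d * sin(theta)   (moment arm = d*sin(theta))
d = 10 cm = 0.1 m
Torque = 239 * 0.1 * sin(45)
Torque = 16.9 N*m


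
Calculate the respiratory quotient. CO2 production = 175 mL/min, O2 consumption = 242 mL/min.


RQ = VCO2 / VO2
RQ = 175 / 242
RQ = 0.7231


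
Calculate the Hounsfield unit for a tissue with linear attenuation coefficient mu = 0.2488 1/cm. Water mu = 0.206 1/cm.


HU = ((mu_tissue - mu_water) / mu_water) * 1000
HU = ((0.2488 - 0.206) / 0.206) * 1000
HU = 207.8


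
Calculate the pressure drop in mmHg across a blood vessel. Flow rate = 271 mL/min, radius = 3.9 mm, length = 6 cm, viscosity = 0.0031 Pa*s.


dP = 8*mu*L*Q / (pi*r^4)
Q = 271 mL/min = 4.51667e-06 m^3/s
dP = 9.24726 Pa = 9.24726 / 133.322 mmHg = 0.06936 mmHg


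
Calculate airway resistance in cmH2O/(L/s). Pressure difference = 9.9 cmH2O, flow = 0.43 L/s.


R = dP / flow
R = 9.9 / 0.43
R = 23.02 cmH2O/(L/s)


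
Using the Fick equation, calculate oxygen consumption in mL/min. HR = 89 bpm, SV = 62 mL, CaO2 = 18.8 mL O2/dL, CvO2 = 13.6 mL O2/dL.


CO = HR*SV = 89*62/1000 = 5.518 L/min
a-v O2 diff = 18.8 - 13.6 = 5.2 mL/dL
VO2 = CO * (CaO2-CvO2) * 10 dL/L
VO2 = 5.518 * 5.2 * 10
VO2 = 286.9 mL/min


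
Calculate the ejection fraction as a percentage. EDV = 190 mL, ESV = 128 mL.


SV = EDV - ESV = 190 - 128 = 62 mL
EF = SV/EDV * 100 = 62/190 * 100
EF = 32.63%


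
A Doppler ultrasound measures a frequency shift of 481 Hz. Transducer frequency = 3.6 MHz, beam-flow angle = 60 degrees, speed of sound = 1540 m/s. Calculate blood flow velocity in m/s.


v = fd * c / (2 * f0 * cos(theta))
v = 481 * 1540 / (2 * 3.6000e+06 * cos(60))
v = 0.2058 m/s


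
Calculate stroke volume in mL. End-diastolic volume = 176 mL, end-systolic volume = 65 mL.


SV = EDV - ESV
SV = 176 - 65
SV = 111 mL


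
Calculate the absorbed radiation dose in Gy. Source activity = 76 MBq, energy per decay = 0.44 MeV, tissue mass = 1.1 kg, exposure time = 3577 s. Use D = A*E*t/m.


A = 76 MBq = 7.6000e+07 Bq
E = 0.44 MeV = 7.0488e-14 J
D = A*E*t/m = 7.6000e+07*7.0488e-14*3577/1.1
D = 0.01742 Gy


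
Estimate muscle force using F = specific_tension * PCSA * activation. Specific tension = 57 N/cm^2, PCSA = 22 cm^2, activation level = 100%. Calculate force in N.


F = sigma * PCSA * activation
F = 57 * 22 * 1
F = 1254 N


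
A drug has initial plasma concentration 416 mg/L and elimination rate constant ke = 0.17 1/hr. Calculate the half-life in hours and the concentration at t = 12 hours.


t_half = ln(2) / ke = 0.693147 / 0.17 = 4.077 hr
C(t) = C0 * exp(-ke*t) = 416 * exp(-0.17*12)
C(12) = 54.09 mg/L


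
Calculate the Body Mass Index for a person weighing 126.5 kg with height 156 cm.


BMI = weight / height^2
height = 156 cm = 1.56 m
BMI = 126.5 / 1.56^2
BMI = 51.98 kg/m^2


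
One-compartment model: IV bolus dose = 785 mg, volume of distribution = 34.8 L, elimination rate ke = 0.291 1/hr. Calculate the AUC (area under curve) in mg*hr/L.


C0 = Dose/Vd = 785/34.8 = 22.5575 mg/L
AUC = C0/ke = 22.5575/0.291
AUC = 77.52 mg*hr/L


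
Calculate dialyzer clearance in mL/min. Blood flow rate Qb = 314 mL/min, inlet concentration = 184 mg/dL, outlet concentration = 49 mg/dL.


K = Qb * (Cb_in - Cb_out) / Cb_in
K = 314 * (184 - 49) / 184
K = 230.4 mL/min


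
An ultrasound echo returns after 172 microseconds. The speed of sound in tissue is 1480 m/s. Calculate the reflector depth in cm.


depth = c * t / 2
t = 172 us = 1.7200e-04 s
depth = 1480 * 1.7200e-04 / 2
depth = 0.12728 m = 12.728 cm


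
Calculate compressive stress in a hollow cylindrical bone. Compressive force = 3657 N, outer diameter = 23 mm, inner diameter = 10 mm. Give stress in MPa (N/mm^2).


A = pi*(r_o^2 - r_i^2)
r_o = 11.5 mm, r_i = 5 mm
A = 336.936 mm^2
sigma = F/A = 3657 / 336.936
sigma = 10.85 MPa


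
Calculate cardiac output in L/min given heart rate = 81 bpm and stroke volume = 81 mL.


CO = HR * SV
CO = 81 * 81 / 1000
CO = 6.561 L/min


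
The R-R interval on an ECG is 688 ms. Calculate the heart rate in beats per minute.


HR = 60 / RR_interval(s)
RR = 688 ms = 0.688 s
HR = 60 / 0.688 = 87.21 bpm


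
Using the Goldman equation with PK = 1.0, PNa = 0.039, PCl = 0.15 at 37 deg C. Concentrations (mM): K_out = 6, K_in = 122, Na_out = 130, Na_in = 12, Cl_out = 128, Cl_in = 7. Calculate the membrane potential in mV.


Vm = (RT/F)*ln((PK*Ko + PNa*Nao + PCl*Cli)/(PK*Ki + PNa*Nai + PCl*Clo))
Numer = 12.12, Denom = 141.668
Vm = -65.71 mV


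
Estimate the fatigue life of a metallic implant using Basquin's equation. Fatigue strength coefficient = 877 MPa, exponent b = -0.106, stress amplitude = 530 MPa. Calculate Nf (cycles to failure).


sigma_a = sigma_f' * (2Nf)^b
2Nf = (sigma_a/sigma_f')^(1/b)
2Nf = (530/877)^(1/-0.106)
2Nf = 115.72611
Nf = 57.86


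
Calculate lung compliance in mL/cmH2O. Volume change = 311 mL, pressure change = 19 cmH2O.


C = dV / dP
C = 311 / 19
C = 16.37 mL/cmH2O


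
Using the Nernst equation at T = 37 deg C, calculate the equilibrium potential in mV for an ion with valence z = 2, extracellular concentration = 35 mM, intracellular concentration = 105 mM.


E = (RT/(zF)) * ln(C_out/C_in)
T = 37 + 273.15 = 310.15 K
E = (8.314 * 310.15 / (2 * 96485)) * ln(35/105)
E = -14.68 mV


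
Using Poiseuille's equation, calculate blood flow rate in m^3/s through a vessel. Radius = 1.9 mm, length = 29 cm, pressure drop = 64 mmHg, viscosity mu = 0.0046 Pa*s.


Q = pi*r^4*dP / (8*mu*L)
r = 0.0019 m, L = 0.29 m
dP = 64 mmHg = 8532.608 Pa
Q = 3.2734e-05 m^3/s


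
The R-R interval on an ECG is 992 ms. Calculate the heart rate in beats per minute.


HR = 60 / RR_interval(s)
RR = 992 ms = 0.992 s
HR = 60 / 0.992 = 60.48 bpm


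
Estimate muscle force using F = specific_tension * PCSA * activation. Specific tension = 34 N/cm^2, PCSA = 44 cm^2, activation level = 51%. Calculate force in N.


F = sigma * PCSA * activation
F = 34 * 44 * 0.51
F = 763 N


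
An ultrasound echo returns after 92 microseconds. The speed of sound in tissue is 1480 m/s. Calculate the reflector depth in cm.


depth = c * t / 2
t = 92 us = 9.2000e-05 s
depth = 1480 * 9.2000e-05 / 2
depth = 0.06808 m = 6.808 cm


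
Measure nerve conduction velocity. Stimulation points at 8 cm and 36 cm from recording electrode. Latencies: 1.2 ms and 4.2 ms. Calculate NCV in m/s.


Distance = (36 - 8) / 100 = 0.28 m
dt = (4.2 - 1.2) / 1000 = 0.003 s
NCV = dist / dt = 93.33 m/s


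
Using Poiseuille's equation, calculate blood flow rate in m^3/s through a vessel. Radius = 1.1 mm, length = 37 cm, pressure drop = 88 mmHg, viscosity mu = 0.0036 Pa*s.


Q = pi*r^4*dP / (8*mu*L)
r = 0.0011 m, L = 0.37 m
dP = 88 mmHg = 11732.336 Pa
Q = 5.0642e-06 m^3/s


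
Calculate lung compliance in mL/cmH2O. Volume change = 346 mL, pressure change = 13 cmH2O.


C = dV / dP
C = 346 / 13
C = 26.62 mL/cmH2O


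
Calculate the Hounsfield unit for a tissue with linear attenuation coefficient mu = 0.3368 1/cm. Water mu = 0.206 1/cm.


HU = ((mu_tissue - mu_water) / mu_water) * 1000
HU = ((0.3368 - 0.206) / 0.206) * 1000
HU = 635


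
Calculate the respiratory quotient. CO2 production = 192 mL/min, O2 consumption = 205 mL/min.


RQ = VCO2 / VO2
RQ = 192 / 205
RQ = 0.9366


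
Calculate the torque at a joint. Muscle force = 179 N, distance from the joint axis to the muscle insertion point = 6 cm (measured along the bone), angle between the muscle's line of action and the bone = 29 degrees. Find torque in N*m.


Torque = F * d * sin(theta)   (moment arm = d*sin(theta))
d = 6 cm = 0.06 m
Torque = 179 * 0.06 * sin(29)
Torque = 5.207 N*m


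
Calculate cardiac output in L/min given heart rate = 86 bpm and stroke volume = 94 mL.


CO = HR * SV
CO = 86 * 94 / 1000
CO = 8.084 L/min


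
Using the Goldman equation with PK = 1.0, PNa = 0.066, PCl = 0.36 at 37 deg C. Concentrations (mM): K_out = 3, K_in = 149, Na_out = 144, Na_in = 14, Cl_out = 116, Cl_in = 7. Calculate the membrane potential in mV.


Vm = (RT/F)*ln((PK*Ko + PNa*Nao + PCl*Cli)/(PK*Ki + PNa*Nai + PCl*Clo))
Numer = 15.024, Denom = 191.684
Vm = -68.05 mV


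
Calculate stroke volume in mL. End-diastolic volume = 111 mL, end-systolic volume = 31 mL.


SV = EDV - ESV
SV = 111 - 31
SV = 80 mL


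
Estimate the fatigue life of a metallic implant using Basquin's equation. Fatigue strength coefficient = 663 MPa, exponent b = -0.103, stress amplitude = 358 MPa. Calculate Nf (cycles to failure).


sigma_a = sigma_f' * (2Nf)^b
2Nf = (sigma_a/sigma_f')^(1/b)
2Nf = (358/663)^(1/-0.103)
2Nf = 396.60153
Nf = 198.3


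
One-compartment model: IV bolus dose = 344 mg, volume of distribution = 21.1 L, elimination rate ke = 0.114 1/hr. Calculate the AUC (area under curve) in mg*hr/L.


C0 = Dose/Vd = 344/21.1 = 16.3033 mg/L
AUC = C0/ke = 16.3033/0.114
AUC = 143 mg*hr/L


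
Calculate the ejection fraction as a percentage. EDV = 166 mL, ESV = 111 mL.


SV = EDV - ESV = 166 - 111 = 55 mL
EF = SV/EDV * 100 = 55/166 * 100
EF = 33.13%


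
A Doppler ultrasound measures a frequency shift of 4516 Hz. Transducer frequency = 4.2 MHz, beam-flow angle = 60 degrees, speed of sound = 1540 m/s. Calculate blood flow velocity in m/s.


v = fd * c / (2 * f0 * cos(theta))
v = 4516 * 1540 / (2 * 4.2000e+06 * cos(60))
v = 1.656 m/s


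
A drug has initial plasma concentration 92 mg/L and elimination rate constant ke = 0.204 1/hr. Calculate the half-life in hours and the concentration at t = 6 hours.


t_half = ln(2) / ke = 0.693147 / 0.204 = 3.398 hr
C(t) = C0 * exp(-ke*t) = 92 * exp(-0.204*6)
C(6) = 27.05 mg/L
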